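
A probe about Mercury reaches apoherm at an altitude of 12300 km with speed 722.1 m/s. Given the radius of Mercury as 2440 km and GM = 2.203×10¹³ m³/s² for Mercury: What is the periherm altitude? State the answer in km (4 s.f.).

periherm altitude ≈ 674.6 km

r_a = 2440 + 12300 = 14740 km = 1.474×10⁷ m.
Specific energy ε = v²/2 − μ/r = -1.234×10⁶ J/kg, so a = −μ/(2ε) = 8.927×10⁶ m.
The apsides satisfy r_p + r_a = 2a, so the periherm radius is 2a − r_a = 3.115×10⁶ m = 3114.6 km.
Periherm altitude = 3114.6 − 2440 = 674.56 km.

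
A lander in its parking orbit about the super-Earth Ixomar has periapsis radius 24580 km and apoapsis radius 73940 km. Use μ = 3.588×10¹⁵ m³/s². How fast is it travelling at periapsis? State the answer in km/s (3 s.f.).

v ≈ 14.8 km/s

Semi-major axis a = (r_p + r_a)/2 = 49260 km = 4.926×10⁷ m.
Vis-viva: v² = μ(2/r − 1/a) = 3.588×10¹⁵ × (8.137×10⁻⁸ − 2.030×10⁻⁸) = 2.191×10⁸ m²/s².
v = 14800 m/s = 14.80 km/s.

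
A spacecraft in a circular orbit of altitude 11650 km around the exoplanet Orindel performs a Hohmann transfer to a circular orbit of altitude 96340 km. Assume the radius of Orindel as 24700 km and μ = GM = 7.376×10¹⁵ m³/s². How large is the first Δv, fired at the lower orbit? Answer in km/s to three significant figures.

r₁ = 24700 + 11650 = 36350 km = 3.6350×10⁷ m.
r₂ = 24700 + 96340 = 121040 km = 1.2104×10⁸ m.
Transfer ellipse a_t = (r₁ + r₂)/2 = 7.870×10⁷ m.
At r₁: circular v_c1 = √(μ/r₁) = 14240 m/s; transfer-periapsis v_p = √[μ(2/r₁ − 1/a_t)] = 17670 m/s.
Δv₁ = v_p − v_c1 = 3422 m/s.
= 3.422 km/s.

Δv ≈ 3.42 km/s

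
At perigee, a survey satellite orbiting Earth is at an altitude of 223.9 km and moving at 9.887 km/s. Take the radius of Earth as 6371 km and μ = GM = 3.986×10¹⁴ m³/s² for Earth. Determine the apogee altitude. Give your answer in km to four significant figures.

r_p = 6371 + 223.9 = 6594.9 km = 6.595×10⁶ m.
Specific energy ε = v²/2 − μ/r = -1.156×10⁷ J/kg, so a = −μ/(2ε) = 1.723×10⁷ m.
The apsides satisfy r_p + r_a = 2a, so the apogee radius is 2a − r_p = 2.787×10⁷ m = 27873 km.
Apogee altitude = 27873 − 6371 = 21502 km.

apogee altitude ≈ 21500 km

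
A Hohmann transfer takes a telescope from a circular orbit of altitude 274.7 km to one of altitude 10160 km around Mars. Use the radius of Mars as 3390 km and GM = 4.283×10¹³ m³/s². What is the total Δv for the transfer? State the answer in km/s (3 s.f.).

Δv_total ≈ 1.49 km/s

r₁ = 3390 + 274.7 = 3664.7 km = 3.6647×10⁶ m.
r₂ = 3390 + 10160 = 13550 km = 1.3550×10⁷ m.
Transfer ellipse a_t = (r₁ + r₂)/2 = 8.607×10⁶ m.
At r₁: circular v_c1 = √(μ/r₁) = 3419 m/s; transfer-periapsis v_p = √[μ(2/r₁ − 1/a_t)] = 4289 m/s.
Δv₁ = v_p − v_c1 = 870.7 m/s.
At r₂: circular v_c2 = √(μ/r₂) = 1778 m/s; transfer-apoapsis v_a = √[μ(2/r₂ − 1/a_t)] = 1160 m/s.
Δv₂ = v_c2 − v_a = 617.8 m/s.
Total Δv = Δv₁ + Δv₂ = 1488 m/s = 1.488 km/s.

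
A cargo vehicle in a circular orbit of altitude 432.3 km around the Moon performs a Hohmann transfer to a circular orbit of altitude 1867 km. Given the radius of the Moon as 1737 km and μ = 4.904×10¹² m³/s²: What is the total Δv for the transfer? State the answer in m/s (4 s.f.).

Δv_total ≈ 331.7 m/s

r₁ = 1737 + 432.3 = 2169.3 km = 2.1693×10⁶ m.
r₂ = 1737 + 1867 = 3604.0 km = 3.6040×10⁶ m.
Transfer ellipse a_t = (r₁ + r₂)/2 = 2.887×10⁶ m.
At r₁: circular v_c1 = √(μ/r₁) = 1504 m/s; transfer-perilune v_p = √[μ(2/r₁ − 1/a_t)] = 1680 m/s.
Δv₁ = v_p − v_c1 = 176.5 m/s.
At r₂: circular v_c2 = √(μ/r₂) = 1166 m/s; transfer-apolune v_a = √[μ(2/r₂ − 1/a_t)] = 1011 m/s.
Δv₂ = v_c2 − v_a = 155.3 m/s.
Total Δv = Δv₁ + Δv₂ = 331.7 m/s.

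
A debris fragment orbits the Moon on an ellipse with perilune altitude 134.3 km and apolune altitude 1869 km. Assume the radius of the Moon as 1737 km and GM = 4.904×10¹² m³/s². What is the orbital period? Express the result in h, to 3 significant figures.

T ≈ 3.57 h

r_p = 1737 + 134.3 = 1871.3 km = 1.8713×10⁶ m.
r_a = 1737 + 1869 = 3606.0 km = 3.6060×10⁶ m.
Semi-major axis a = (r_p + r_a)/2 = (1871.3 + 3606.0)/2 = 2738.7 km = 2.739×10⁶ m.
By Kepler's third law T = 2π√(a³/μ) = 2π × 2.047×10³ = 1.286×10⁴ s.
= 3.572 h.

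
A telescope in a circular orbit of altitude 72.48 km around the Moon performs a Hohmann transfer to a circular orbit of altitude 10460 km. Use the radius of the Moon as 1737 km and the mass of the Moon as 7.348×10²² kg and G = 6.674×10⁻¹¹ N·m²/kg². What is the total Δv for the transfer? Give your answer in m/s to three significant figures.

Δv_total ≈ 838 m/s

μ = GM = 6.674×10⁻¹¹ × 7.348×10²² = 4.904×10¹² m³/s².
r₁ = 1737 + 72.48 = 1809.5 km = 1.8095×10⁶ m.
r₂ = 1737 + 10460 = 12197 km = 1.2197×10⁷ m.
Transfer ellipse a_t = (r₁ + r₂)/2 = 7.003×10⁶ m.
At r₁: circular v_c1 = √(μ/r₁) = 1646 m/s; transfer-perilune v_p = √[μ(2/r₁ − 1/a_t)] = 2173 m/s.
Δv₁ = v_p − v_c1 = 526.3 m/s.
At r₂: circular v_c2 = √(μ/r₂) = 634.1 m/s; transfer-apolune v_a = √[μ(2/r₂ − 1/a_t)] = 322.3 m/s.
Δv₂ = v_c2 − v_a = 311.8 m/s.
Total Δv = Δv₁ + Δv₂ = 838.1 m/s.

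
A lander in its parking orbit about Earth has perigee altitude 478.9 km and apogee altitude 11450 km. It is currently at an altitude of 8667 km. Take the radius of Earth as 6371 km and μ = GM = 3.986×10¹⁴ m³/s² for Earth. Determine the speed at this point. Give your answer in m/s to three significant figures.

v ≈ 4550 m/s

r_p = 6371 + 478.9 = 6849.9 km = 6.8499×10⁶ m.
r_a = 6371 + 11450 = 17821 km = 1.7821×10⁷ m.
r = 6371 + 8667 = 15038 km = 1.504×10⁷ m.
Semi-major axis a = (r_p + r_a)/2 = 12335 km = 1.234×10⁷ m.
Vis-viva: v² = μ(2/r − 1/a) = 3.986×10¹⁴ × (1.330×10⁻⁷ − 8.107×10⁻⁸) = 2.070×10⁷ m²/s².
v = 4550 m/s.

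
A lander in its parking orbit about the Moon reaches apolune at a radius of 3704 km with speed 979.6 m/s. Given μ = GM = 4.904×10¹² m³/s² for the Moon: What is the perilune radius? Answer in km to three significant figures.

r_a = 3.704×10⁶ m.
Specific energy ε = v²/2 − μ/r = -8.442×10⁵ J/kg, so a = −μ/(2ε) = 2.905×10⁶ m.
The apsides satisfy r_p + r_a = 2a, so the perilune radius is 2a − r_a = 2.105×10⁶ m = 2105.3 km.

perilune radius ≈ 2110 km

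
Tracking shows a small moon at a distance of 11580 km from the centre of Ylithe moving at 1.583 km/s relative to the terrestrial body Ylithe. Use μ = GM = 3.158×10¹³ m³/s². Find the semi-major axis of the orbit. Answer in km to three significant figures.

a ≈ 10700 km

r = 1.158×10⁷ m.
Specific orbital energy ε = v²/2 − μ/r = (1583)²/2 − 3.158×10¹³/1.158×10⁷ = -1.474×10⁶ J/kg.
Since ε = −μ/(2a), a = −μ/(2ε) = 1.071×10⁷ m = 10711 km.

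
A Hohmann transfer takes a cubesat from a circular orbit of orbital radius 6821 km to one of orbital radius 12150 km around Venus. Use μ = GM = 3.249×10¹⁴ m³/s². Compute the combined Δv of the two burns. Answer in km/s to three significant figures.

Δv_total ≈ 1.70 km/s

r₁ = 6821 km = 6.821×10⁶ m.
r₂ = 12150 km = 1.215×10⁷ m.
Transfer ellipse a_t = (r₁ + r₂)/2 = 9.486×10⁶ m.
At r₁: circular v_c1 = √(μ/r₁) = 6902 m/s; transfer-periapsis v_p = √[μ(2/r₁ − 1/a_t)] = 7811 m/s.
Δv₁ = v_p − v_c1 = 909.4 m/s.
At r₂: circular v_c2 = √(μ/r₂) = 5171 m/s; transfer-apoapsis v_a = √[μ(2/r₂ − 1/a_t)] = 4385 m/s.
Δv₂ = v_c2 − v_a = 786.0 m/s.
Total Δv = Δv₁ + Δv₂ = 1695 m/s = 1.695 km/s.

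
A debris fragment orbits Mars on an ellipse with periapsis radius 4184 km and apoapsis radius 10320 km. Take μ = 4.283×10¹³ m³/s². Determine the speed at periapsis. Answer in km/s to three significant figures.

v ≈ 3.82 km/s

Semi-major axis a = (r_p + r_a)/2 = 7252.0 km = 7.252×10⁶ m.
Vis-viva: v² = μ(2/r − 1/a) = 4.283×10¹³ × (4.780×10⁻⁷ − 1.379×10⁻⁷) = 1.457×10⁷ m²/s².
v = 3817 m/s = 3.817 km/s.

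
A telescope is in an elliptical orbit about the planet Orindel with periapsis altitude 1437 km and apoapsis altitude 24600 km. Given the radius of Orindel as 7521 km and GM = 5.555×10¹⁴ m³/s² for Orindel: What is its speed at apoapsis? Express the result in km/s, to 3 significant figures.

v ≈ 2.75 km/s

r_p = 7521 + 1437 = 8958.0 km = 8.9580×10⁶ m.
r_a = 7521 + 24600 = 32121 km = 3.2121×10⁷ m.
Semi-major axis a = (r_p + r_a)/2 = 20540 km = 2.054×10⁷ m.
Vis-viva: v² = μ(2/r − 1/a) = 5.555×10¹⁴ × (6.226×10⁻⁸ − 4.869×10⁻⁸) = 7.543×10⁶ m²/s².
v = 2746 m/s = 2.746 km/s.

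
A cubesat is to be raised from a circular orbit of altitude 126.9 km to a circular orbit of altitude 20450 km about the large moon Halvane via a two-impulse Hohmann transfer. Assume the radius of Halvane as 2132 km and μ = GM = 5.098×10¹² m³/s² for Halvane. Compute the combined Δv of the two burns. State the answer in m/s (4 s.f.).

Δv_total ≈ 795.9 m/s

r₁ = 2132 + 126.9 = 2258.9 km = 2.2589×10⁶ m.
r₂ = 2132 + 20450 = 22582 km = 2.2582×10⁷ m.
Transfer ellipse a_t = (r₁ + r₂)/2 = 1.242×10⁷ m.
At r₁: circular v_c1 = √(μ/r₁) = 1502 m/s; transfer-periapsis v_p = √[μ(2/r₁ − 1/a_t)] = 2026 m/s.
Δv₁ = v_p − v_c1 = 523.4 m/s.
At r₂: circular v_c2 = √(μ/r₂) = 475.1 m/s; transfer-apoapsis v_a = √[μ(2/r₂ − 1/a_t)] = 202.6 m/s.
Δv₂ = v_c2 − v_a = 272.5 m/s.
Total Δv = Δv₁ + Δv₂ = 795.9 m/s.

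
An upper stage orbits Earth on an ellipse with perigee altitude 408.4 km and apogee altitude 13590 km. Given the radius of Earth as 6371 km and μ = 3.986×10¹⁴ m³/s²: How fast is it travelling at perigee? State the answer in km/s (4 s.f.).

r_p = 6371 + 408.4 = 6779.4 km = 6.7794×10⁶ m.
r_a = 6371 + 13590 = 19961 km = 1.9961×10⁷ m.
Semi-major axis a = (r_p + r_a)/2 = 13370 km = 1.337×10⁷ m.
Vis-viva: v² = μ(2/r − 1/a) = 3.986×10¹⁴ × (2.950×10⁻⁷ − 7.479×10⁻⁸) = 8.778×10⁷ m²/s².
v = 9369 m/s = 9.369 km/s.

v ≈ 9.369 km/s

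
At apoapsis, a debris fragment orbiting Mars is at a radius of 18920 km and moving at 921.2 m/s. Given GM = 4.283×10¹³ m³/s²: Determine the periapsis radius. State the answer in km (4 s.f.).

r_a = 1.892×10⁷ m.
Specific energy ε = v²/2 − μ/r = -1.839×10⁶ J/kg, so a = −μ/(2ε) = 1.164×10⁷ m.
The apsides satisfy r_p + r_a = 2a, so the periapsis radius is 2a − r_a = 4.364×10⁶ m = 4364.3 km.

periapsis radius ≈ 4364 km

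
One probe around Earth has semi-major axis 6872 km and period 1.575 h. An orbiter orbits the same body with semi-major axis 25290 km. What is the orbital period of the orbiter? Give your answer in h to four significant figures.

Kepler's third law: T² ∝ a³, so T₂ = T₁ (a₂/a₁)^(3/2).
a₂/a₁ = 3.680, (a₂/a₁)^(3/2) = 7.060.
T₂ = 1.575 × 7.060 = 11.12 h.

T₂ ≈ 11.12 h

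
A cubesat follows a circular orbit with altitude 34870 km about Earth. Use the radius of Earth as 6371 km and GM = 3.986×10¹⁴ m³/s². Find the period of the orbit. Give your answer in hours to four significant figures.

T ≈ 23.15 hours

r = 6371 + 34870 = 41241 km = 4.1241×10⁷ m.
Kepler's third law: T = 2π√(r³/μ) = 2π√((4.124×10⁷)³ / 3.986×10¹⁴).
r³/μ = 1.760×10⁸ s², so T = 2π × 1.327×10⁴ = 8.335×10⁴ s.
Converting: 8.335×10⁴ s ÷ 3600 = 23.15 hours.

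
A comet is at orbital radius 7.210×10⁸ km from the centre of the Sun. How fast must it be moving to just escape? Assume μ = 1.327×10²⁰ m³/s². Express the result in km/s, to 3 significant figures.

r = 7.210×10⁸ km = 7.210×10¹¹ m.
Escape speed v_esc = √(2μ/r) = √(2 × 1.327×10²⁰ / 7.210×10¹¹) = √(3.681×10⁸) = 19190 m/s.
= 19.19 km/s.

v_esc ≈ 19.2 km/s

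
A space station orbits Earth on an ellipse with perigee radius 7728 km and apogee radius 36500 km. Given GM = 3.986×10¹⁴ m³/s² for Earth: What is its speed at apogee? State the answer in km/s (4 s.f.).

v ≈ 1.954 km/s

Semi-major axis a = (r_p + r_a)/2 = 22114 km = 2.211×10⁷ m.
Vis-viva: v² = μ(2/r − 1/a) = 3.986×10¹⁴ × (5.479×10⁻⁸ − 4.522×10⁻⁸) = 3.816×10⁶ m²/s².
v = 1954 m/s = 1.954 km/s.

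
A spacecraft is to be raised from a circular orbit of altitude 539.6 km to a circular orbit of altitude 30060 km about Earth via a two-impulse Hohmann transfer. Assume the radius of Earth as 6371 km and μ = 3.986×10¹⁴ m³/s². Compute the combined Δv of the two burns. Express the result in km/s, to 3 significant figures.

Δv_total ≈ 3.69 km/s

r₁ = 6371 + 539.6 = 6910.6 km = 6.9106×10⁶ m.
r₂ = 6371 + 30060 = 36431 km = 3.6431×10⁷ m.
Transfer ellipse a_t = (r₁ + r₂)/2 = 2.167×10⁷ m.
At r₁: circular v_c1 = √(μ/r₁) = 7595 m/s; transfer-perigee v_p = √[μ(2/r₁ − 1/a_t)] = 9847 m/s.
Δv₁ = v_p − v_c1 = 2252 m/s.
At r₂: circular v_c2 = √(μ/r₂) = 3308 m/s; transfer-apogee v_a = √[μ(2/r₂ − 1/a_t)] = 1868 m/s.
Δv₂ = v_c2 − v_a = 1440 m/s.
Total Δv = Δv₁ + Δv₂ = 3692 m/s = 3.692 km/s.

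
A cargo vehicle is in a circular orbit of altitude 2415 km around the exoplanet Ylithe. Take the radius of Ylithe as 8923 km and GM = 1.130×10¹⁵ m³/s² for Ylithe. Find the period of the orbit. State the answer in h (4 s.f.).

r = 8923 + 2415 = 11338 km = 1.1338×10⁷ m.
Kepler's third law: T = 2π√(r³/μ) = 2π√((1.134×10⁷)³ / 1.130×10¹⁵).
r³/μ = 1.290×10⁶ s², so T = 2π × 1.136×10³ = 7.136×10³ s.
Converting: 7.136×10³ s ÷ 3600 = 1.982 h.

T ≈ 1.982 h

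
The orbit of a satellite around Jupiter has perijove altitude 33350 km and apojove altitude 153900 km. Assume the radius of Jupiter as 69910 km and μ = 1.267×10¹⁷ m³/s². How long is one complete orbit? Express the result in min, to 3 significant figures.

r_p = 69910 + 33350 = 103260 km = 1.0326×10⁸ m.
r_a = 69910 + 153900 = 223810 km = 2.2381×10⁸ m.
Semi-major axis a = (r_p + r_a)/2 = (1.0326×10⁵ + 2.2381×10⁵)/2 = 1.6354×10⁵ km = 1.635×10⁸ m.
By Kepler's third law T = 2π√(a³/μ) = 2π × 5.875×10³ = 3.692×10⁴ s.
= 615.3 min.

T ≈ 615 min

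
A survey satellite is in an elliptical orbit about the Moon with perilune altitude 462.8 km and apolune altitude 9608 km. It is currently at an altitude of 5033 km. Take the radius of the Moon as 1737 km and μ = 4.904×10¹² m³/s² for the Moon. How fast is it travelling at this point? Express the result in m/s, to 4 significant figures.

r_p = 1737 + 462.8 = 2199.8 km = 2.1998×10⁶ m.
r_a = 1737 + 9608 = 11345 km = 1.1345×10⁷ m.
r = 1737 + 5033 = 6770.0 km = 6.770×10⁶ m.
Semi-major axis a = (r_p + r_a)/2 = 6772.4 km = 6.772×10⁶ m.
Vis-viva: v² = μ(2/r − 1/a) = 4.904×10¹² × (2.954×10⁻⁷ − 1.477×10⁻⁷) = 7.246×10⁵ m²/s².
v = 851.3 m/s.

v ≈ 851.3 m/s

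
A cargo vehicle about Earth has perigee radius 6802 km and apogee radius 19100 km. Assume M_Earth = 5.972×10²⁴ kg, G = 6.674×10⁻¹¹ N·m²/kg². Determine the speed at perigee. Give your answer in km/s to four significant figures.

μ = GM = 6.674×10⁻¹¹ × 5.972×10²⁴ = 3.986×10¹⁴ m³/s².
Semi-major axis a = (r_p + r_a)/2 = 12951 km = 1.295×10⁷ m.
Vis-viva: v² = μ(2/r − 1/a) = 3.986×10¹⁴ × (2.940×10⁻⁷ − 7.721×10⁻⁸) = 8.642×10⁷ m²/s².
v = 9296 m/s = 9.296 km/s.

v ≈ 9.296 km/s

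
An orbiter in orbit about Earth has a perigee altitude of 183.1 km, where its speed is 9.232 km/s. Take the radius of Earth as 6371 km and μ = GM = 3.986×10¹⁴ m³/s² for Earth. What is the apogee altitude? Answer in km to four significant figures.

apogee altitude ≈ 8974 km

r_p = 6371 + 183.1 = 6554.1 km = 6.554×10⁶ m.
Specific energy ε = v²/2 − μ/r = -1.820×10⁷ J/kg, so a = −μ/(2ε) = 1.095×10⁷ m.
The apsides satisfy r_p + r_a = 2a, so the apogee radius is 2a − r_p = 1.534×10⁷ m = 15345 km.
Apogee altitude = 15345 − 6371 = 8973.6 km.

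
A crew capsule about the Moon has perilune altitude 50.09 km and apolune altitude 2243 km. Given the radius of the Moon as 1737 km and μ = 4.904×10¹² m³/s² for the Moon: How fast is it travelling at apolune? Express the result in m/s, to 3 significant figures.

r_p = 1737 + 50.09 = 1787.1 km = 1.7871×10⁶ m.
r_a = 1737 + 2243 = 3980.0 km = 3.9800×10⁶ m.
Semi-major axis a = (r_p + r_a)/2 = 2883.5 km = 2.884×10⁶ m.
Vis-viva: v² = μ(2/r − 1/a) = 4.904×10¹² × (5.025×10⁻⁷ − 3.468×10⁻⁷) = 7.636×10⁵ m²/s².
v = 873.9 m/s.

v ≈ 874 m/s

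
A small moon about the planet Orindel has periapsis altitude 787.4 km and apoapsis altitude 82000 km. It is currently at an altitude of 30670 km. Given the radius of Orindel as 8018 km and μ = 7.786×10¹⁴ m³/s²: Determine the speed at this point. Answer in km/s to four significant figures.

v ≈ 4.949 km/s

r_p = 8018 + 787.4 = 8805.4 km = 8.8054×10⁶ m.
r_a = 8018 + 82000 = 90018 km = 9.0018×10⁷ m.
r = 8018 + 30670 = 38688 km = 3.869×10⁷ m.
Semi-major axis a = (r_p + r_a)/2 = 49412 km = 4.941×10⁷ m.
Vis-viva: v² = μ(2/r − 1/a) = 7.786×10¹⁴ × (5.170×10⁻⁸ − 2.024×10⁻⁸) = 2.449×10⁷ m²/s².
v = 4949 m/s = 4.949 km/s.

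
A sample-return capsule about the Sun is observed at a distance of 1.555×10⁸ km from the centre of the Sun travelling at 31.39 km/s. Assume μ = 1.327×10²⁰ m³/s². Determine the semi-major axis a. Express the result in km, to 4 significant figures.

a ≈ 1.839×10⁸ km

r = 1.555×10¹¹ m.
Vis-viva rearranged: 1/a = 2/r − v²/μ = 1.286×10⁻¹¹ − 7.425×10⁻¹² = 5.436×10⁻¹² m⁻¹.
a = 1.839×10¹¹ m = 1.8394×10⁸ km.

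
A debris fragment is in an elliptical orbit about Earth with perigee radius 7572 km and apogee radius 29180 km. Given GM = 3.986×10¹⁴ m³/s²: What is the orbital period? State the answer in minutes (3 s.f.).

Semi-major axis a = (r_p + r_a)/2 = (7572.0 + 29180)/2 = 18376 km = 1.838×10⁷ m.
By Kepler's third law T = 2π√(a³/μ) = 2π × 3.946×10³ = 2.479×10⁴ s.
= 413.2 minutes.

T ≈ 413 minutes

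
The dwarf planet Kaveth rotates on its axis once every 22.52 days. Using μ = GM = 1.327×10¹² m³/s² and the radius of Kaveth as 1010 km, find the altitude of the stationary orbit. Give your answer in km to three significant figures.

T = 22.52 days = 1.946×10⁶ s.
A synchronous orbit has period T, so by Kepler's third law a = (μT²/4π²)^(1/3).
μT²/4π² = 1.327×10¹² × (1.946×10⁶)² / 39.48 = 1.273×10²³ m³.
a = 5.030×10⁷ m = 50299 km.
Altitude h = a − R = 50299 − 1010 = 49289 km.

h_sync ≈ 49300 km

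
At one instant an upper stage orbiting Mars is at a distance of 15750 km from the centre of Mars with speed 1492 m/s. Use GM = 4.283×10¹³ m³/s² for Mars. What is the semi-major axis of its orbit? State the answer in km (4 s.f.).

a ≈ 13330 km

r = 1.575×10⁷ m.
Vis-viva rearranged: 1/a = 2/r − v²/μ = 1.270×10⁻⁷ − 5.197×10⁻⁸ = 7.501×10⁻⁸ m⁻¹.
a = 1.333×10⁷ m = 13332 km.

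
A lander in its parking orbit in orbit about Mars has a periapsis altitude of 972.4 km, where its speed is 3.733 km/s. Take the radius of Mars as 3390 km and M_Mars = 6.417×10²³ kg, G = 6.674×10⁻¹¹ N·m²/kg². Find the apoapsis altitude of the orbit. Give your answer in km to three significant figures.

apoapsis altitude ≈ 7280 km

μ = GM = 6.674×10⁻¹¹ × 6.417×10²³ = 4.283×10¹³ m³/s².
r_p = 3390 + 972.4 = 4362.4 km = 4.362×10⁶ m.
Specific energy ε = v²/2 − μ/r = -2.850×10⁶ J/kg, so a = −μ/(2ε) = 7.514×10⁶ m.
The apsides satisfy r_p + r_a = 2a, so the apoapsis radius is 2a − r_p = 1.067×10⁷ m = 10666 km.
Apoapsis altitude = 10666 − 3390 = 7276.4 km.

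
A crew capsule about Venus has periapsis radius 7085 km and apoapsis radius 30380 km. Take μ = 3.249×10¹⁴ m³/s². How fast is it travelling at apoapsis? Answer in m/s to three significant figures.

v ≈ 2010 m/s

Semi-major axis a = (r_p + r_a)/2 = 18732 km = 1.873×10⁷ m.
Vis-viva: v² = μ(2/r − 1/a) = 3.249×10¹⁴ × (6.583×10⁻⁸ − 5.338×10⁻⁸) = 4.045×10⁶ m²/s².
v = 2011 m/s.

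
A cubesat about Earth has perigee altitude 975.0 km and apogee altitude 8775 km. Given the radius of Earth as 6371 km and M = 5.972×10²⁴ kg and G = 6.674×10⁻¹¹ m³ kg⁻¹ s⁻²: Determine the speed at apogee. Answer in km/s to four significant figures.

v ≈ 4.146 km/s

μ = GM = 6.674×10⁻¹¹ × 5.972×10²⁴ = 3.986×10¹⁴ m³/s².
r_p = 6371 + 975.0 = 7346.0 km = 7.3460×10⁶ m.
r_a = 6371 + 8775 = 15146 km = 1.5146×10⁷ m.
Semi-major axis a = (r_p + r_a)/2 = 11246 km = 1.125×10⁷ m.
Vis-viva: v² = μ(2/r − 1/a) = 3.986×10¹⁴ × (1.320×10⁻⁷ − 8.892×10⁻⁸) = 1.719×10⁷ m²/s².
v = 4146 m/s = 4.146 km/s.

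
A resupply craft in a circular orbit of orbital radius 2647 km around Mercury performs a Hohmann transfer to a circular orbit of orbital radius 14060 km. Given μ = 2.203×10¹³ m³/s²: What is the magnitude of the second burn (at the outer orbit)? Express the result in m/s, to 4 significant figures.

Δv ≈ 547.1 m/s

r₁ = 2647 km = 2.647×10⁶ m.
r₂ = 14060 km = 1.406×10⁷ m.
Transfer ellipse a_t = (r₁ + r₂)/2 = 8.354×10⁶ m.
At r₁: circular v_c1 = √(μ/r₁) = 2885 m/s; transfer-periherm v_p = √[μ(2/r₁ − 1/a_t)] = 3743 m/s.
At r₂: circular v_c2 = √(μ/r₂) = 1252 m/s; transfer-apoherm v_a = √[μ(2/r₂ − 1/a_t)] = 704.6 m/s.
Δv₂ = v_c2 − v_a = 547.1 m/s.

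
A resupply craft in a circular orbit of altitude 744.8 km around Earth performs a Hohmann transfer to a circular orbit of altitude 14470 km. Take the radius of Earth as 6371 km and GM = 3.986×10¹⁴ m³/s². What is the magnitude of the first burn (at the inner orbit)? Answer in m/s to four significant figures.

Δv ≈ 1654 m/s

r₁ = 6371 + 744.8 = 7115.8 km = 7.1158×10⁶ m.
r₂ = 6371 + 14470 = 20841 km = 2.0841×10⁷ m.
Transfer ellipse a_t = (r₁ + r₂)/2 = 1.398×10⁷ m.
At r₁: circular v_c1 = √(μ/r₁) = 7484 m/s; transfer-perigee v_p = √[μ(2/r₁ − 1/a_t)] = 9139 m/s.
Δv₁ = v_p − v_c1 = 1654 m/s.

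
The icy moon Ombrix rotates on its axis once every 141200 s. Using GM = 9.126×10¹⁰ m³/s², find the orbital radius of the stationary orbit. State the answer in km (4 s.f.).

r_sync ≈ 3585 km

A synchronous orbit has period T, so by Kepler's third law a = (μT²/4π²)^(1/3).
μT²/4π² = 9.126×10¹⁰ × (1.412×10⁵)² / 39.48 = 4.609×10¹⁹ m³.
a = 3.585×10⁶ m = 3585.3 km.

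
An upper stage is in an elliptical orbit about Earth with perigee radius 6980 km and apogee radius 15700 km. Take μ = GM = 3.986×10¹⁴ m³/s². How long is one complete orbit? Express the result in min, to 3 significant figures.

T ≈ 200 min

Semi-major axis a = (r_p + r_a)/2 = (6980.0 + 15700)/2 = 11340 km = 1.134×10⁷ m.
By Kepler's third law T = 2π√(a³/μ) = 2π × 1.913×10³ = 1.202×10⁴ s.
= 200.3 min.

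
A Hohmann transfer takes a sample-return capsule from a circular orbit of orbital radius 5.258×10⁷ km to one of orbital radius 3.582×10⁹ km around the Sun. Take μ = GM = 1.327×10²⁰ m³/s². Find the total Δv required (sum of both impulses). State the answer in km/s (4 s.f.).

r₁ = 5.258×10⁷ km = 5.258×10¹⁰ m.
r₂ = 3.582×10⁹ km = 3.582×10¹² m.
Transfer ellipse a_t = (r₁ + r₂)/2 = 1.817×10¹² m.
At r₁: circular v_c1 = √(μ/r₁) = 50240 m/s; transfer-perihelion v_p = √[μ(2/r₁ − 1/a_t)] = 70530 m/s.
Δv₁ = v_p − v_c1 = 20290 m/s.
At r₂: circular v_c2 = √(μ/r₂) = 6087 m/s; transfer-aphelion v_a = √[μ(2/r₂ − 1/a_t)] = 1035 m/s.
Δv₂ = v_c2 − v_a = 5051 m/s.
Total Δv = Δv₁ + Δv₂ = 25340 m/s = 25.34 km/s.

Δv_total ≈ 25.34 km/s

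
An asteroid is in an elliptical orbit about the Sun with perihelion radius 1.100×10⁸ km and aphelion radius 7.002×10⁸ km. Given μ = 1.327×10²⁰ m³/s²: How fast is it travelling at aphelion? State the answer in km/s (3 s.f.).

Semi-major axis a = (r_p + r_a)/2 = 4.0510×10⁸ km = 4.051×10¹¹ m.
Vis-viva: v² = μ(2/r − 1/a) = 1.327×10²⁰ × (2.856×10⁻¹² − 2.469×10⁻¹²) = 5.146×10⁷ m²/s².
v = 7174 m/s = 7.174 km/s.

v ≈ 7.17 km/s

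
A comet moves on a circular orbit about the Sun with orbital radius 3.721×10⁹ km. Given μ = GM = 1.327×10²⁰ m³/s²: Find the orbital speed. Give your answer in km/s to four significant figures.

r = 3.721×10⁹ km = 3.721×10¹² m.
For a circular orbit v = √(μ/r) = √(1.327×10²⁰ / 3.721×10¹²) = √(3.566×10⁷) = 5972 m/s.
That is 5.972 km/s.

v ≈ 5.972 km/s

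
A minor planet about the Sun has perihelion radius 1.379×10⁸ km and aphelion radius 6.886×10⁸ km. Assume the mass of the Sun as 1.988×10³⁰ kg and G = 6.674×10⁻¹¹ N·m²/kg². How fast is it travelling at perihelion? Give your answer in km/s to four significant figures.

μ = GM = 6.674×10⁻¹¹ × 1.988×10³⁰ = 1.327×10²⁰ m³/s².
Semi-major axis a = (r_p + r_a)/2 = 4.1325×10⁸ km = 4.132×10¹¹ m.
Vis-viva: v² = μ(2/r − 1/a) = 1.327×10²⁰ × (1.450×10⁻¹¹ − 2.420×10⁻¹²) = 1.603×10⁹ m²/s².
v = 40040 m/s = 40.04 km/s.

v ≈ 40.04 km/s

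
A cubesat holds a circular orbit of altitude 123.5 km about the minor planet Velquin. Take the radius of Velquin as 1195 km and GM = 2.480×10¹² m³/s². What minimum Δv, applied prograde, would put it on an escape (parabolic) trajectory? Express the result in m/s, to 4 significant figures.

r = 1195 + 123.5 = 1318.5 km = 1.3185×10⁶ m.
Circular speed v_c = √(μ/r) = 1371 m/s.
Escape speed v_esc = √(2μ/r) = √2 × v_c = 1940 m/s.
Δv = v_esc − v_c = 568.1 m/s.

Δv ≈ 568.1 m/s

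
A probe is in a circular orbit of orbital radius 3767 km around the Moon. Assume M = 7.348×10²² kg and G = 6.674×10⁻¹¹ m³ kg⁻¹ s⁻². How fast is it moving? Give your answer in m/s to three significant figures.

μ = GM = 6.674×10⁻¹¹ × 7.348×10²² = 4.904×10¹² m³/s².
r = 3767 km = 3.767×10⁶ m.
For a circular orbit v = √(μ/r) = √(4.904×10¹² / 3.767×10⁶) = √(1.302×10⁶) = 1141 m/s.

v ≈ 1140 m/s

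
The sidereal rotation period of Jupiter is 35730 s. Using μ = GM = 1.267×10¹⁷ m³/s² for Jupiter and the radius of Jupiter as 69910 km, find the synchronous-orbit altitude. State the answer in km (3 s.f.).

h_sync ≈ 90100 km

A synchronous orbit has period T, so by Kepler's third law a = (μT²/4π²)^(1/3).
μT²/4π² = 1.267×10¹⁷ × (3.573×10⁴)² / 39.48 = 4.097×10²⁴ m³.
a = 1.600×10⁸ m = 1.6002×10⁵ km.
Altitude h = a − R = 1.6002×10⁵ − 69910 = 90105 km.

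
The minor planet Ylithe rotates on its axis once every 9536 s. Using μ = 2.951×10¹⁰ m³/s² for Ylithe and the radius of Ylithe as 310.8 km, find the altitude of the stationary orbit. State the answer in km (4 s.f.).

A synchronous orbit has period T, so by Kepler's third law a = (μT²/4π²)^(1/3).
μT²/4π² = 2.951×10¹⁰ × (9.536×10³)² / 39.48 = 6.797×10¹⁶ m³.
a = 4.081×10⁵ m = 408.11 km.
Altitude h = a − R = 408.11 − 310.8 = 97.313 km.

h_sync ≈ 97.31 km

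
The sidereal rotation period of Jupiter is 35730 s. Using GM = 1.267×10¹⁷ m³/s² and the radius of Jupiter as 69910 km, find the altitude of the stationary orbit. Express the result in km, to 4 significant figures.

h_sync ≈ 90110 km

A synchronous orbit has period T, so by Kepler's third law a = (μT²/4π²)^(1/3).
μT²/4π² = 1.267×10¹⁷ × (3.573×10⁴)² / 39.48 = 4.097×10²⁴ m³.
a = 1.600×10⁸ m = 1.6002×10⁵ km.
Altitude h = a − R = 1.6002×10⁵ − 69910 = 90105 km.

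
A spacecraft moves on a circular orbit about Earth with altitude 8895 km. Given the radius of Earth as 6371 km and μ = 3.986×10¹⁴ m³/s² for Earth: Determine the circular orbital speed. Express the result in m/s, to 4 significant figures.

v ≈ 5110 m/s

r = 6371 + 8895 = 15266 km = 1.5266×10⁷ m.
For a circular orbit v = √(μ/r) = √(3.986×10¹⁴ / 1.527×10⁷) = √(2.611×10⁷) = 5110 m/s.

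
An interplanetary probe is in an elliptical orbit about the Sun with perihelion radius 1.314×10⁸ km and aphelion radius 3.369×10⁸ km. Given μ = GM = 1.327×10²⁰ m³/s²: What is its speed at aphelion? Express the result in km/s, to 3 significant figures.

v ≈ 14.9 km/s

Semi-major axis a = (r_p + r_a)/2 = 2.3415×10⁸ km = 2.342×10¹¹ m.
Vis-viva: v² = μ(2/r − 1/a) = 1.327×10²⁰ × (5.936×10⁻¹² − 4.271×10⁻¹²) = 2.210×10⁸ m²/s².
v = 14870 m/s = 14.87 km/s.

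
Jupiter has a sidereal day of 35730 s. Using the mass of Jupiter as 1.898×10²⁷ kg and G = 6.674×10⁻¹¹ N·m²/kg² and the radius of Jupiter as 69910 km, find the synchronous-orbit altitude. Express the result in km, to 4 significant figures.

μ = GM = 6.674×10⁻¹¹ × 1.898×10²⁷ = 1.267×10¹⁷ m³/s².
A synchronous orbit has period T, so by Kepler's third law a = (μT²/4π²)^(1/3).
μT²/4π² = 1.267×10¹⁷ × (3.573×10⁴)² / 39.48 = 4.096×10²⁴ m³.
a = 1.600×10⁸ m = 1.6000×10⁵ km.
Altitude h = a − R = 1.6000×10⁵ − 69910 = 90094 km.

h_sync ≈ 90090 km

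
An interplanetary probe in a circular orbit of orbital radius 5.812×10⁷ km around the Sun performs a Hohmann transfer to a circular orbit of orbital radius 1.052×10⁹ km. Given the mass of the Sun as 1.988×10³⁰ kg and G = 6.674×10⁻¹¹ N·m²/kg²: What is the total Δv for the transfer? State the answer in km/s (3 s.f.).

μ = GM = 6.674×10⁻¹¹ × 1.988×10³⁰ = 1.327×10²⁰ m³/s².
r₁ = 5.812×10⁷ km = 5.812×10¹⁰ m.
r₂ = 1.052×10⁹ km = 1.052×10¹² m.
Transfer ellipse a_t = (r₁ + r₂)/2 = 5.551×10¹¹ m.
At r₁: circular v_c1 = √(μ/r₁) = 47780 m/s; transfer-perihelion v_p = √[μ(2/r₁ − 1/a_t)] = 65780 m/s.
Δv₁ = v_p − v_c1 = 18000 m/s.
At r₂: circular v_c2 = √(μ/r₂) = 11230 m/s; transfer-aphelion v_a = √[μ(2/r₂ − 1/a_t)] = 3634 m/s.
Δv₂ = v_c2 − v_a = 7596 m/s.
Total Δv = Δv₁ + Δv₂ = 25590 m/s = 25.59 km/s.

Δv_total ≈ 25.6 km/s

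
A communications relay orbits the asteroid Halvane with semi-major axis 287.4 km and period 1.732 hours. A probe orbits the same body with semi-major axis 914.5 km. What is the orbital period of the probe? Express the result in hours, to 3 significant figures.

Kepler's third law: T² ∝ a³, so T₂ = T₁ (a₂/a₁)^(3/2).
a₂/a₁ = 3.182, (a₂/a₁)^(3/2) = 5.676.
T₂ = 1.732 × 5.676 = 9.831 hours.

T₂ ≈ 9.83 hours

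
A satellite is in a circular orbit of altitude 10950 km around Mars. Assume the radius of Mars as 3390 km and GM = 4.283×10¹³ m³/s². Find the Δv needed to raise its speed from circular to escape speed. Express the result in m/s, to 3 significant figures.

r = 3390 + 10950 = 14340 km = 1.4340×10⁷ m.
Circular speed v_c = √(μ/r) = 1728 m/s.
Escape speed v_esc = √(2μ/r) = √2 × v_c = 2444 m/s.
Δv = v_esc − v_c = 715.9 m/s.

Δv ≈ 716 m/s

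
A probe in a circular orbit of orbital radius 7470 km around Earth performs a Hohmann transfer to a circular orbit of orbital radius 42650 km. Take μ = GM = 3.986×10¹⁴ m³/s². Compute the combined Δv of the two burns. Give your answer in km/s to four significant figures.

Δv_total ≈ 3.613 km/s

r₁ = 7470 km = 7.470×10⁶ m.
r₂ = 42650 km = 4.265×10⁷ m.
Transfer ellipse a_t = (r₁ + r₂)/2 = 2.506×10⁷ m.
At r₁: circular v_c1 = √(μ/r₁) = 7305 m/s; transfer-perigee v_p = √[μ(2/r₁ − 1/a_t)] = 9530 m/s.
Δv₁ = v_p − v_c1 = 2225 m/s.
At r₂: circular v_c2 = √(μ/r₂) = 3057 m/s; transfer-apogee v_a = √[μ(2/r₂ − 1/a_t)] = 1669 m/s.
Δv₂ = v_c2 − v_a = 1388 m/s.
Total Δv = Δv₁ + Δv₂ = 3613 m/s = 3.613 km/s.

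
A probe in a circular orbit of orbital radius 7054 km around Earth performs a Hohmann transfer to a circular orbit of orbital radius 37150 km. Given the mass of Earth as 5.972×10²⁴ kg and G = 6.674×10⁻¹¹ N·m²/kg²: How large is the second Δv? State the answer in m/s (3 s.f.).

μ = GM = 6.674×10⁻¹¹ × 5.972×10²⁴ = 3.986×10¹⁴ m³/s².
r₁ = 7054 km = 7.054×10⁶ m.
r₂ = 37150 km = 3.715×10⁷ m.
Transfer ellipse a_t = (r₁ + r₂)/2 = 2.210×10⁷ m.
At r₁: circular v_c1 = √(μ/r₁) = 7517 m/s; transfer-perigee v_p = √[μ(2/r₁ − 1/a_t)] = 9745 m/s.
At r₂: circular v_c2 = √(μ/r₂) = 3275 m/s; transfer-apogee v_a = √[μ(2/r₂ − 1/a_t)] = 1850 m/s.
Δv₂ = v_c2 − v_a = 1425 m/s.

Δv ≈ 1430 m/s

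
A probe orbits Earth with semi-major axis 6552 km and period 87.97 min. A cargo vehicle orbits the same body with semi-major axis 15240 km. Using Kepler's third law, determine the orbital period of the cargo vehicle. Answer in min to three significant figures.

Kepler's third law: T² ∝ a³, so T₂ = T₁ (a₂/a₁)^(3/2).
a₂/a₁ = 2.326, (a₂/a₁)^(3/2) = 3.547.
T₂ = 87.97 × 3.547 = 312.1 min.

T₂ ≈ 312 min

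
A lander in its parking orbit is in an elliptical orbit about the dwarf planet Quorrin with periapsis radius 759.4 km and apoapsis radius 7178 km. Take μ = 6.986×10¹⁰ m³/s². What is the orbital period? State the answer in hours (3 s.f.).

T ≈ 52.2 hours

Semi-major axis a = (r_p + r_a)/2 = (759.40 + 7178.0)/2 = 3968.7 km = 3.969×10⁶ m.
By Kepler's third law T = 2π√(a³/μ) = 2π × 2.991×10⁴ = 1.879×10⁵ s.
= 52.21 hours.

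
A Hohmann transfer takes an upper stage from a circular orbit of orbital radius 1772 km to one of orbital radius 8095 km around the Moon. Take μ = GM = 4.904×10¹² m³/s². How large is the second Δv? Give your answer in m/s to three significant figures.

r₁ = 1772 km = 1.772×10⁶ m.
r₂ = 8095 km = 8.095×10⁶ m.
Transfer ellipse a_t = (r₁ + r₂)/2 = 4.934×10⁶ m.
At r₁: circular v_c1 = √(μ/r₁) = 1664 m/s; transfer-perilune v_p = √[μ(2/r₁ − 1/a_t)] = 2131 m/s.
At r₂: circular v_c2 = √(μ/r₂) = 778.3 m/s; transfer-apolune v_a = √[μ(2/r₂ − 1/a_t)] = 466.5 m/s.
Δv₂ = v_c2 − v_a = 311.9 m/s.

Δv ≈ 312 m/s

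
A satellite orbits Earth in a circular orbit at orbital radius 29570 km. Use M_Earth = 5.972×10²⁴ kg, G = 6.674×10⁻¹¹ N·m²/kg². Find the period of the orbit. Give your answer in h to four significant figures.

μ = GM = 6.674×10⁻¹¹ × 5.972×10²⁴ = 3.986×10¹⁴ m³/s².
r = 29570 km = 2.957×10⁷ m.
Kepler's third law: T = 2π√(r³/μ) = 2π√((2.957×10⁷)³ / 3.986×10¹⁴).
r³/μ = 6.487×10⁷ s², so T = 2π × 8.054×10³ = 5.061×10⁴ s.
Converting: 5.061×10⁴ s ÷ 3600 = 14.06 h.

T ≈ 14.06 h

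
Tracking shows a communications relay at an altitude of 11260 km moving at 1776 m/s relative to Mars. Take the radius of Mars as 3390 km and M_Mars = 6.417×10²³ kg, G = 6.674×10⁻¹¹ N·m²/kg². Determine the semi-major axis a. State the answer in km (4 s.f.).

μ = GM = 6.674×10⁻¹¹ × 6.417×10²³ = 4.283×10¹³ m³/s².
r = 3390 + 11260 = 14650 km = 1.465×10⁷ m.
Vis-viva rearranged: 1/a = 2/r − v²/μ = 1.365×10⁻⁷ − 7.365×10⁻⁸ = 6.287×10⁻⁸ m⁻¹.
a = 1.591×10⁷ m = 15906 km.

a ≈ 15910 km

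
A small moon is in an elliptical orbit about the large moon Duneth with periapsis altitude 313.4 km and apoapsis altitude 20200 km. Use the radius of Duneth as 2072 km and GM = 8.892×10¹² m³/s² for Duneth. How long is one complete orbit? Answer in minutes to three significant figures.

r_p = 2072 + 313.4 = 2385.4 km = 2.3854×10⁶ m.
r_a = 2072 + 20200 = 22272 km = 2.2272×10⁷ m.
Semi-major axis a = (r_p + r_a)/2 = (2385.4 + 22272)/2 = 12329 km = 1.233×10⁷ m.
By Kepler's third law T = 2π√(a³/μ) = 2π × 1.452×10⁴ = 9.121×10⁴ s.
= 1520 minutes.

T ≈ 1520 minutes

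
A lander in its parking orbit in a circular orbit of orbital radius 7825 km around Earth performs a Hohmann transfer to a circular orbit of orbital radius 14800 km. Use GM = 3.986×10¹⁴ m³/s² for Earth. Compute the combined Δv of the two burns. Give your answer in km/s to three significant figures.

r₁ = 7825 km = 7.825×10⁶ m.
r₂ = 14800 km = 1.480×10⁷ m.
Transfer ellipse a_t = (r₁ + r₂)/2 = 1.131×10⁷ m.
At r₁: circular v_c1 = √(μ/r₁) = 7137 m/s; transfer-perigee v_p = √[μ(2/r₁ − 1/a_t)] = 8164 m/s.
Δv₁ = v_p − v_c1 = 1026 m/s.
At r₂: circular v_c2 = √(μ/r₂) = 5190 m/s; transfer-apogee v_a = √[μ(2/r₂ − 1/a_t)] = 4316 m/s.
Δv₂ = v_c2 − v_a = 873.5 m/s.
Total Δv = Δv₁ + Δv₂ = 1900 m/s = 1.900 km/s.

Δv_total ≈ 1.90 km/s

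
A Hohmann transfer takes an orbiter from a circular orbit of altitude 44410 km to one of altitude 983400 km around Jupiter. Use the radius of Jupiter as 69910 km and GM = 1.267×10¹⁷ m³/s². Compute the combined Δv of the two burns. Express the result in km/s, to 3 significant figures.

Δv_total ≈ 17.5 km/s

r₁ = 69910 + 44410 = 114320 km = 1.1432×10⁸ m.
r₂ = 69910 + 983400 = 1053300 km = 1.0533×10⁹ m.
Transfer ellipse a_t = (r₁ + r₂)/2 = 5.838×10⁸ m.
At r₁: circular v_c1 = √(μ/r₁) = 33290 m/s; transfer-perijove v_p = √[μ(2/r₁ − 1/a_t)] = 44720 m/s.
Δv₁ = v_p − v_c1 = 11430 m/s.
At r₂: circular v_c2 = √(μ/r₂) = 10970 m/s; transfer-apojove v_a = √[μ(2/r₂ − 1/a_t)] = 4853 m/s.
Δv₂ = v_c2 − v_a = 6114 m/s.
Total Δv = Δv₁ + Δv₂ = 17540 m/s = 17.54 km/s.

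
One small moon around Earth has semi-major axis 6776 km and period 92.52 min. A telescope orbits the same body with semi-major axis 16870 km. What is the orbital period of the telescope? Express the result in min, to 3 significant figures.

Kepler's third law: T² ∝ a³, so T₂ = T₁ (a₂/a₁)^(3/2).
a₂/a₁ = 2.490, (a₂/a₁)^(3/2) = 3.928.
T₂ = 92.52 × 3.928 = 363.5 min.

T₂ ≈ 363 min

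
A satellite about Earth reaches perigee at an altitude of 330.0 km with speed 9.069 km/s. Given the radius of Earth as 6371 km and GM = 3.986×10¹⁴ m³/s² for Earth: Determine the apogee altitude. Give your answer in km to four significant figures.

r_p = 6371 + 330.0 = 6701.0 km = 6.701×10⁶ m.
Specific energy ε = v²/2 − μ/r = -1.836×10⁷ J/kg, so a = −μ/(2ε) = 1.085×10⁷ m.
The apsides satisfy r_p + r_a = 2a, so the apogee radius is 2a − r_p = 1.501×10⁷ m = 15009 km.
Apogee altitude = 15009 − 6371 = 8637.9 km.

apogee altitude ≈ 8638 km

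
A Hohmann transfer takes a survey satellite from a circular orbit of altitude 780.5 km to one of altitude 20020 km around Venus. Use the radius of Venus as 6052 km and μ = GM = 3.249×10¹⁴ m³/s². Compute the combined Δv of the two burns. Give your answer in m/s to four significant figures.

r₁ = 6052 + 780.5 = 6832.5 km = 6.8325×10⁶ m.
r₂ = 6052 + 20020 = 26072 km = 2.6072×10⁷ m.
Transfer ellipse a_t = (r₁ + r₂)/2 = 1.645×10⁷ m.
At r₁: circular v_c1 = √(μ/r₁) = 6896 m/s; transfer-periapsis v_p = √[μ(2/r₁ − 1/a_t)] = 8681 m/s.
Δv₁ = v_p − v_c1 = 1785 m/s.
At r₂: circular v_c2 = √(μ/r₂) = 3530 m/s; transfer-apoapsis v_a = √[μ(2/r₂ − 1/a_t)] = 2275 m/s.
Δv₂ = v_c2 − v_a = 1255 m/s.
Total Δv = Δv₁ + Δv₂ = 3040 m/s.

Δv_total ≈ 3040 m/s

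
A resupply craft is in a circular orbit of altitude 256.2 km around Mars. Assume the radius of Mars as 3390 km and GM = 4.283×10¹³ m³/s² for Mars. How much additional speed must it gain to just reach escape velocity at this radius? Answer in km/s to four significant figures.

Δv ≈ 1.420 km/s

r = 3390 + 256.2 = 3646.2 km = 3.6462×10⁶ m.
Circular speed v_c = √(μ/r) = 3427 m/s.
Escape speed v_esc = √(2μ/r) = √2 × v_c = 4847 m/s.
Δv = v_esc − v_c = 1420 m/s = 1.420 km/s.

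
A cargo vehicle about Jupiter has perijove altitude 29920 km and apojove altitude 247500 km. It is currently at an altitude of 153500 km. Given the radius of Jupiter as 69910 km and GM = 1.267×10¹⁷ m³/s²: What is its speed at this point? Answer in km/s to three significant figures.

r_p = 69910 + 29920 = 99830 km = 9.9830×10⁷ m.
r_a = 69910 + 247500 = 317410 km = 3.1741×10⁸ m.
r = 69910 + 153500 = 2.2341×10⁵ km = 2.234×10⁸ m.
Semi-major axis a = (r_p + r_a)/2 = 2.0862×10⁵ km = 2.086×10⁸ m.
Vis-viva: v² = μ(2/r − 1/a) = 1.267×10¹⁷ × (8.952×10⁻⁹ − 4.793×10⁻⁹) = 5.269×10⁸ m²/s².
v = 22950 m/s = 22.95 km/s.

v ≈ 23.0 km/s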